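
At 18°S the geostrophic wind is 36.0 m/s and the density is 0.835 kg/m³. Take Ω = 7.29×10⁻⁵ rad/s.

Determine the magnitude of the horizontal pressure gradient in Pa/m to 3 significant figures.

1.35×10⁻³ Pa/m

Coriolis parameter at 18°S:
f = 2Ω sin φ = 2 × 7.29×10⁻⁵ × sin 18° = 4.51×10⁻⁵ s⁻¹
Geostrophic balance rearranged: |∂P/∂n| = f ρ V_g
|∂P/∂n| = 4.51×10⁻⁵ × 0.835 × 36.0 = 1.35×10⁻³ Pa/m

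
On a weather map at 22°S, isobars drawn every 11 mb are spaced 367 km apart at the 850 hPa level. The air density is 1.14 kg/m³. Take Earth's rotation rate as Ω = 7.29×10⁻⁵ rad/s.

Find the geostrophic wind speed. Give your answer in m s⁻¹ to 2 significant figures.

48 m s⁻¹

Coriolis parameter at 22°S:
f = 2Ω sin φ = 2 × 7.29×10⁻⁵ × sin 22° = 5.46×10⁻⁵ s⁻¹
Pressure gradient: |∂P/∂n| = 1100 Pa / 367000 m = 3.00×10⁻³ Pa/m
Geostrophic balance (pressure-gradient force = Coriolis force):
V_g = (1/(fρ)) |∂P/∂n| = 3.00×10⁻³ / (5.46×10⁻⁵ × 1.14) = 48.1 m/s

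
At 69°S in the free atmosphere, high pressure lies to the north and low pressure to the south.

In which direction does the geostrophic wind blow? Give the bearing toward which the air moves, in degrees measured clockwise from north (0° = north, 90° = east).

090°

The pressure-gradient force points toward the south (bearing 180°).
Geostrophic balance: in the Southern Hemisphere the Coriolis force deflects motion to the left, so the geostrophic wind blows 90° to the left of the pressure-gradient force (low pressure on the right).
Rotating 180° by 90° counterclockwise gives 090° — the wind blows toward the east.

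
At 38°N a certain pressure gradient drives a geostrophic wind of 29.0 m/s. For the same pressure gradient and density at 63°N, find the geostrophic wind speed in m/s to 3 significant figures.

20.0 m/s

With the same pressure gradient and density, V_g ∝ 1/f ∝ 1/sin φ.
V₂ = V₁ · sin φ₁ / sin φ₂ = 29.0 × sin 38° / sin 63°
V₂ = 29.0 × 0.6157/0.8910 = 20.0 m/s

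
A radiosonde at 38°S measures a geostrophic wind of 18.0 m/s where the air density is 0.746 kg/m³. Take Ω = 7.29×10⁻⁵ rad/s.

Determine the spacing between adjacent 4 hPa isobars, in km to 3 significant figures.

332 km

Coriolis parameter at 38°S:
f = 2Ω sin φ = 2 × 7.29×10⁻⁵ × sin 38° = 8.98×10⁻⁵ s⁻¹
Geostrophic balance rearranged: |∂P/∂n| = f ρ V_g
|∂P/∂n| = 8.98×10⁻⁵ × 0.746 × 18.0 = 1.21×10⁻³ Pa/m
Isobar spacing: Δn = ΔP/|∂P/∂n| = 400 Pa / 1.21×10⁻³ Pa/m = 331856 m ≈ 332 km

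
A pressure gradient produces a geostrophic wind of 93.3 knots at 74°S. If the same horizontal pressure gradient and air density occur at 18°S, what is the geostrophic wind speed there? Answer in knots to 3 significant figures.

With the same pressure gradient and density, V_g ∝ 1/f ∝ 1/sin φ.
V₂ = V₁ · sin φ₁ / sin φ₂ = 93.3 × sin 74° / sin 18°
V₂ = 93.3 × 0.9613/0.3090 = 290 knots

290 knots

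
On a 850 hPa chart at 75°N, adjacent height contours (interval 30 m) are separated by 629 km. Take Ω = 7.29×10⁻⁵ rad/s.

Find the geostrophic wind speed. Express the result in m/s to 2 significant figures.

Coriolis parameter at 75°N:
f = 2Ω sin φ = 2 × 7.29×10⁻⁵ × sin 75° = 1.41×10⁻⁴ s⁻¹
Height gradient: |∂Z/∂n| = 30 m / 629000 m = 4.77×10⁻⁵
On a pressure surface, geostrophic balance gives V_g = (g/f)|∂Z/∂n|:
V_g = 9.81 × 4.77×10⁻⁵ / 1.41×10⁻⁴ = 3.32 m/s

3.3 m/s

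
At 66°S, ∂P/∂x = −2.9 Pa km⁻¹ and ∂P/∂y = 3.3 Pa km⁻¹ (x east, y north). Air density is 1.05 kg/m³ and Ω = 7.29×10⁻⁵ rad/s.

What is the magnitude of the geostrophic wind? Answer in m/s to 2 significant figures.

31 m/s

Coriolis parameter at 66°S:
f = 2Ω sin φ = 2 × 7.29×10⁻⁵ × sin 66° = 1.33×10⁻⁴ s⁻¹
In the Southern Hemisphere f is negative: f = −1.33×10⁻⁴ s⁻¹.
Component geostrophic relations (x east, y north):
u_g = −(1/(fρ)) ∂P/∂y,  v_g = (1/(fρ)) ∂P/∂x
u_g = −(3.3×10⁻³)/(−1.33×10⁻⁴ × 1.05) = 23.6 m/s;  v_g = (−2.9×10⁻³)/(−1.33×10⁻⁴ × 1.05) = 20.7 m/s
|V_g| = √(u_g² + v_g²) = 31.4 m/s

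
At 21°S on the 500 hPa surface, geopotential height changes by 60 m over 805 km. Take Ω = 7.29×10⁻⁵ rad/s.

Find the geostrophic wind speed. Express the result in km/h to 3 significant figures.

Coriolis parameter at 21°S:
f = 2Ω sin φ = 2 × 7.29×10⁻⁵ × sin 21° = 5.23×10⁻⁵ s⁻¹
Height gradient: |∂Z/∂n| = 60 m / 805000 m = 7.45×10⁻⁵
On a pressure surface, geostrophic balance gives V_g = (g/f)|∂Z/∂n|:
V_g = 9.81 × 7.45×10⁻⁵ / 5.23×10⁻⁵ = 14.0 m/s
Converting: 14.0 m/s × 3.6 = 50.4 km/h

50.4 km/h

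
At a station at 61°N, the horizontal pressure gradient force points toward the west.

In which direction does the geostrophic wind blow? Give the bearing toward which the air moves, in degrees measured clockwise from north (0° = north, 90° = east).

000°

The pressure-gradient force points toward the west (bearing 270°).
Geostrophic balance: in the Northern Hemisphere the Coriolis force deflects motion to the right, so the geostrophic wind blows 90° to the right of the pressure-gradient force (low pressure on the left).
Rotating 270° by 90° clockwise gives 000° — the wind blows toward the north.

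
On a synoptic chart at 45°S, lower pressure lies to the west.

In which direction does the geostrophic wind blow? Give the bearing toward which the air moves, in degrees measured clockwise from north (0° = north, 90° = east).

The pressure-gradient force points toward the west (bearing 270°).
Geostrophic balance: in the Southern Hemisphere the Coriolis force deflects motion to the left, so the geostrophic wind blows 90° to the left of the pressure-gradient force (low pressure on the right).
Rotating 270° by 90° counterclockwise gives 180° — the wind blows toward the south.

180°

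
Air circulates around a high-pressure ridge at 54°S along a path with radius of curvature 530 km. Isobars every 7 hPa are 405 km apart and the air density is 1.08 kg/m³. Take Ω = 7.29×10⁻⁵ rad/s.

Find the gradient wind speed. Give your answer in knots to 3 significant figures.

38.7 knots

Coriolis parameter at 54°S:
f = 2Ω sin φ = 2 × 7.29×10⁻⁵ × sin 54° = 1.18×10⁻⁴ s⁻¹
Pressure gradient: |∂P/∂n| = 700 Pa / 405000 m = 1.73×10⁻³ Pa/m
Geostrophic speed: V_g = |∂P/∂n|/(fρ) = 1.73×10⁻³/(1.18×10⁻⁴ × 1.08) = 13.6 m/s
Around a high, pressure-gradient force acts outward with centrifugal, so Coriolis balances both:
fV = (1/ρ)|∂P/∂n| + V²/R  →  V² − fR·V + fR·V_g = 0
With fR = 1.18×10⁻⁴ × 530×10³ m = 62.5 m/s:
V = [fR − √((fR)² − 4 fR V_g)]/2 = [62.5 − √(62.5² − 4×62.5×13.6)]/2 = 19.9 m/s
Supergeostrophic (V > V_g = 13.6 m/s), as expected around a high.
Converting: 19.9 m/s × 1.944 = 38.7 knots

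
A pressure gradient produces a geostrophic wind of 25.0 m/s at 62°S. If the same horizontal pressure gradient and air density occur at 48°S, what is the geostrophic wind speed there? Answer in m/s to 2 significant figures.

With the same pressure gradient and density, V_g ∝ 1/f ∝ 1/sin φ.
V₂ = V₁ · sin φ₁ / sin φ₂ = 25.0 × sin 62° / sin 48°
V₂ = 25.0 × 0.8829/0.7431 = 30 m/s

30 m/s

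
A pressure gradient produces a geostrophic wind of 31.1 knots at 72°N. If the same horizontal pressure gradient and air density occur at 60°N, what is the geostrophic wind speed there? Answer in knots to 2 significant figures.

With the same pressure gradient and density, V_g ∝ 1/f ∝ 1/sin φ.
V₂ = V₁ · sin φ₁ / sin φ₂ = 31.1 × sin 72° / sin 60°
V₂ = 31.1 × 0.9511/0.8660 = 34 knots

34 knots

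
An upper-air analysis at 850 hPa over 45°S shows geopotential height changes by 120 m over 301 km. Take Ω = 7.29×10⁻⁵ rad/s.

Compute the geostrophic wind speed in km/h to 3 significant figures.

137 km/h

Coriolis parameter at 45°S:
f = 2Ω sin φ = 2 × 7.29×10⁻⁵ × sin 45° = 1.03×10⁻⁴ s⁻¹
Height gradient: |∂Z/∂n| = 120 m / 301000 m = 3.99×10⁻⁴
On a pressure surface, geostrophic balance gives V_g = (g/f)|∂Z/∂n|:
V_g = 9.81 × 3.99×10⁻⁴ / 1.03×10⁻⁴ = 37.9 m/s
Converting: 37.9 m/s × 3.6 = 137 km/h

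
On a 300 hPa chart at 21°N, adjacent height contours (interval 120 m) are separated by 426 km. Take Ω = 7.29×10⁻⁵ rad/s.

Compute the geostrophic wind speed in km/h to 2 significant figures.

Coriolis parameter at 21°N:
f = 2Ω sin φ = 2 × 7.29×10⁻⁵ × sin 21° = 5.23×10⁻⁵ s⁻¹
Height gradient: |∂Z/∂n| = 120 m / 426000 m = 2.82×10⁻⁴
On a pressure surface, geostrophic balance gives V_g = (g/f)|∂Z/∂n|:
V_g = 9.81 × 2.82×10⁻⁴ / 5.23×10⁻⁵ = 52.9 m/s
Converting: 52.9 m/s × 3.6 = 190 km/h

190 km/h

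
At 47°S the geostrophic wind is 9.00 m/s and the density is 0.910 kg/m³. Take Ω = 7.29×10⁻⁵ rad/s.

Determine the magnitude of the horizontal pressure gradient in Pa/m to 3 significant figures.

8.73×10⁻⁴ Pa/m

Coriolis parameter at 47°S:
f = 2Ω sin φ = 2 × 7.29×10⁻⁵ × sin 47° = 1.07×10⁻⁴ s⁻¹
Geostrophic balance rearranged: |∂P/∂n| = f ρ V_g
|∂P/∂n| = 1.07×10⁻⁴ × 0.910 × 9.00 = 8.73×10⁻⁴ Pa/m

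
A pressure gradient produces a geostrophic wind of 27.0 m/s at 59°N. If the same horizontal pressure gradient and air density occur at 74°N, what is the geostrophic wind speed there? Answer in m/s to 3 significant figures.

24.1 m/s

With the same pressure gradient and density, V_g ∝ 1/f ∝ 1/sin φ.
V₂ = V₁ · sin φ₁ / sin φ₂ = 27.0 × sin 59° / sin 74°
V₂ = 27.0 × 0.8572/0.9613 = 24.1 m/s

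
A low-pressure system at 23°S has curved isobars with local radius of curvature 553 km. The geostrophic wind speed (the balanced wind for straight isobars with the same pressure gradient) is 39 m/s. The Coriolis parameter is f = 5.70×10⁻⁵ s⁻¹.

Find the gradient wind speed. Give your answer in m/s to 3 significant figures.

Around a low, centrifugal force acts outward with Coriolis, so pressure-gradient force balances both:
(1/ρ)|∂P/∂n| = fV + V²/R  →  V² + fR·V − fR·V_g = 0
With fR = 5.70×10⁻⁵ × 553×10³ m = 31.5 m/s:
V = [−fR + √((fR)² + 4 fR V_g)]/2 = [−31.5 + √(31.5² + 4×31.5×39)]/2 = 22.7 m/s
Subgeostrophic (V < V_g = 39 m/s), as expected around a low.

22.7 m/s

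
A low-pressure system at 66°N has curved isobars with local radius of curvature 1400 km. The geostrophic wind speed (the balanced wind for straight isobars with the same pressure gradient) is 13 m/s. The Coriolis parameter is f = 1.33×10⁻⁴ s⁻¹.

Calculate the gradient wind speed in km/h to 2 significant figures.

Around a low, centrifugal force acts outward with Coriolis, so pressure-gradient force balances both:
(1/ρ)|∂P/∂n| = fV + V²/R  →  V² + fR·V − fR·V_g = 0
With fR = 1.33×10⁻⁴ × 1400×10³ m = 186 m/s:
V = [−fR + √((fR)² + 4 fR V_g)]/2 = [−186 + √(186² + 4×186×13)]/2 = 12.2 m/s
Subgeostrophic (V < V_g = 13 m/s), as expected around a low.
Converting: 12.2 m/s × 3.6 = 44 km/h

44 km/h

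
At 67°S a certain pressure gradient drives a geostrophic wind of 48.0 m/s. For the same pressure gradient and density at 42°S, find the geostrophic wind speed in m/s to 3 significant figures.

66.0 m/s

With the same pressure gradient and density, V_g ∝ 1/f ∝ 1/sin φ.
V₂ = V₁ · sin φ₁ / sin φ₂ = 48.0 × sin 67° / sin 42°
V₂ = 48.0 × 0.9205/0.6691 = 66.0 m/s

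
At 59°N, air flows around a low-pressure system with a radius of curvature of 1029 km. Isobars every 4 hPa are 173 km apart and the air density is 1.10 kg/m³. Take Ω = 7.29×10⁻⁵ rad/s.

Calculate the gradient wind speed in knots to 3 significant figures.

Coriolis parameter at 59°N:
f = 2Ω sin φ = 2 × 7.29×10⁻⁵ × sin 59° = 1.25×10⁻⁴ s⁻¹
Pressure gradient: |∂P/∂n| = 400 Pa / 173000 m = 2.31×10⁻³ Pa/m
Geostrophic speed: V_g = |∂P/∂n|/(fρ) = 2.31×10⁻³/(1.25×10⁻⁴ × 1.10) = 16.8 m/s
Around a low, centrifugal force acts outward with Coriolis, so pressure-gradient force balances both:
(1/ρ)|∂P/∂n| = fV + V²/R  →  V² + fR·V − fR·V_g = 0
With fR = 1.25×10⁻⁴ × 1029×10³ m = 129 m/s:
V = [−fR + √((fR)² + 4 fR V_g)]/2 = [−129 + √(129² + 4×129×16.8)]/2 = 15.1 m/s
Subgeostrophic (V < V_g = 16.8 m/s), as expected around a low.
Converting: 15.1 m/s × 1.944 = 29.3 knots

29.3 knots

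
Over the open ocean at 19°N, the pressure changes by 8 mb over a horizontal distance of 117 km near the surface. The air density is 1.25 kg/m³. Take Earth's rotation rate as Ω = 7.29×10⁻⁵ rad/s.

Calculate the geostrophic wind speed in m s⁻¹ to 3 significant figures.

Coriolis parameter at 19°N:
f = 2Ω sin φ = 2 × 7.29×10⁻⁵ × sin 19° = 4.75×10⁻⁵ s⁻¹
Pressure gradient: |∂P/∂n| = 800 Pa / 117000 m = 6.84×10⁻³ Pa/m
Geostrophic balance (pressure-gradient force = Coriolis force):
V_g = (1/(fρ)) |∂P/∂n| = 6.84×10⁻³ / (4.75×10⁻⁵ × 1.25) = 115 m/s

115 m s⁻¹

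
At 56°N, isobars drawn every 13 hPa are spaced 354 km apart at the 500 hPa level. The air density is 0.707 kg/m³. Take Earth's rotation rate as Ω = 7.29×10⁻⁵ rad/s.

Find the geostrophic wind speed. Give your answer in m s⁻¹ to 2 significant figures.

Coriolis parameter at 56°N:
f = 2Ω sin φ = 2 × 7.29×10⁻⁵ × sin 56° = 1.21×10⁻⁴ s⁻¹
Pressure gradient: |∂P/∂n| = 1300 Pa / 354000 m = 3.67×10⁻³ Pa/m
Geostrophic balance (pressure-gradient force = Coriolis force):
V_g = (1/(fρ)) |∂P/∂n| = 3.67×10⁻³ / (1.21×10⁻⁴ × 0.707) = 43.0 m/s

43 m s⁻¹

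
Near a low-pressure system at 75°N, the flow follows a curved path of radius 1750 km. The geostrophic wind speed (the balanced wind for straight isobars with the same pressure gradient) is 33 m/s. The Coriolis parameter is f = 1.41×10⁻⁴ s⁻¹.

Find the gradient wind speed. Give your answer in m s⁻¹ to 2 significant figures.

29 m s⁻¹

Around a low, centrifugal force acts outward with Coriolis, so pressure-gradient force balances both:
(1/ρ)|∂P/∂n| = fV + V²/R  →  V² + fR·V − fR·V_g = 0
With fR = 1.41×10⁻⁴ × 1750×10³ m = 247 m/s:
V = [−fR + √((fR)² + 4 fR V_g)]/2 = [−247 + √(247² + 4×247×33)]/2 = 29.5 m/s
Subgeostrophic (V < V_g = 33 m/s), as expected around a low.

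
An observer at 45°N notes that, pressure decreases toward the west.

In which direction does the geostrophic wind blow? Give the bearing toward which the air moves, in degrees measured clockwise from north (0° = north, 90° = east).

The pressure-gradient force points toward the west (bearing 270°).
Geostrophic balance: in the Northern Hemisphere the Coriolis force deflects motion to the right, so the geostrophic wind blows 90° to the right of the pressure-gradient force (low pressure on the left).
Rotating 270° by 90° clockwise gives 000° — the wind blows toward the north.

000°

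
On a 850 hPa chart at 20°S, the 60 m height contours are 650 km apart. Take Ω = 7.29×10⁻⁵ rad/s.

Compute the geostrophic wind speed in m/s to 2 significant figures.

18 m/s

Coriolis parameter at 20°S:
f = 2Ω sin φ = 2 × 7.29×10⁻⁵ × sin 20° = 4.99×10⁻⁵ s⁻¹
Height gradient: |∂Z/∂n| = 60 m / 650000 m = 9.23×10⁻⁵
On a pressure surface, geostrophic balance gives V_g = (g/f)|∂Z/∂n|:
V_g = 9.81 × 9.23×10⁻⁵ / 4.99×10⁻⁵ = 18.2 m/s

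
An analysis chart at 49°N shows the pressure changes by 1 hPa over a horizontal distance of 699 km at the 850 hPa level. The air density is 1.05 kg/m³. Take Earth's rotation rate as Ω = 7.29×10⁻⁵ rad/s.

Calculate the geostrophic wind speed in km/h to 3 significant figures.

4.46 km/h

Coriolis parameter at 49°N:
f = 2Ω sin φ = 2 × 7.29×10⁻⁵ × sin 49° = 1.10×10⁻⁴ s⁻¹
Pressure gradient: |∂P/∂n| = 100 Pa / 699000 m = 1.43×10⁻⁴ Pa/m
Geostrophic balance (pressure-gradient force = Coriolis force):
V_g = (1/(fρ)) |∂P/∂n| = 1.43×10⁻⁴ / (1.10×10⁻⁴ × 1.05) = 1.24 m/s
Converting: 1.24 m/s × 3.6 = 4.46 km/h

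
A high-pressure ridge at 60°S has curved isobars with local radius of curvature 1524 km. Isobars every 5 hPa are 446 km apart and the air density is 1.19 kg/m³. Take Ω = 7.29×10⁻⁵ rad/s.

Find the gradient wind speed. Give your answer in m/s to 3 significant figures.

7.78 m/s

Coriolis parameter at 60°S:
f = 2Ω sin φ = 2 × 7.29×10⁻⁵ × sin 60° = 1.26×10⁻⁴ s⁻¹
Pressure gradient: |∂P/∂n| = 500 Pa / 446000 m = 1.12×10⁻³ Pa/m
Geostrophic speed: V_g = |∂P/∂n|/(fρ) = 1.12×10⁻³/(1.26×10⁻⁴ × 1.19) = 7.46 m/s
Around a high, pressure-gradient force acts outward with centrifugal, so Coriolis balances both:
fV = (1/ρ)|∂P/∂n| + V²/R  →  V² − fR·V + fR·V_g = 0
With fR = 1.26×10⁻⁴ × 1524×10³ m = 192 m/s:
V = [fR − √((fR)² − 4 fR V_g)]/2 = [192 − √(192² − 4×192×7.46)]/2 = 7.78 m/s
Supergeostrophic (V > V_g = 7.46 m/s), as expected around a high.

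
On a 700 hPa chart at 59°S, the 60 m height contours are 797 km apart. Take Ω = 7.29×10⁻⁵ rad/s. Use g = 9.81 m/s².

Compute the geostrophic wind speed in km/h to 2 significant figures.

21 km/h

Coriolis parameter at 59°S:
f = 2Ω sin φ = 2 × 7.29×10⁻⁵ × sin 59° = 1.25×10⁻⁴ s⁻¹
Height gradient: |∂Z/∂n| = 60 m / 797000 m = 7.53×10⁻⁵
On a pressure surface, geostrophic balance gives V_g = (g/f)|∂Z/∂n|:
V_g = 9.81 × 7.53×10⁻⁵ / 1.25×10⁻⁴ = 5.91 m/s
Converting: 5.91 m/s × 3.6 = 21 km/h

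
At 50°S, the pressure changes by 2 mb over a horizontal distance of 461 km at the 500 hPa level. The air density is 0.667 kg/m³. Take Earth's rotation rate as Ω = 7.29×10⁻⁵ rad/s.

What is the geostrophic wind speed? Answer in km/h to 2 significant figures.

Coriolis parameter at 50°S:
f = 2Ω sin φ = 2 × 7.29×10⁻⁵ × sin 50° = 1.12×10⁻⁴ s⁻¹
Pressure gradient: |∂P/∂n| = 200 Pa / 461000 m = 4.34×10⁻⁴ Pa/m
Geostrophic balance (pressure-gradient force = Coriolis force):
V_g = (1/(fρ)) |∂P/∂n| = 4.34×10⁻⁴ / (1.12×10⁻⁴ × 0.667) = 5.82 m/s
Converting: 5.82 m/s × 3.6 = 21 km/h

21 km/h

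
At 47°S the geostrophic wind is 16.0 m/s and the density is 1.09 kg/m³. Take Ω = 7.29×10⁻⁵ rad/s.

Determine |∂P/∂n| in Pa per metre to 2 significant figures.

1.9×10⁻³ Pa/m

Coriolis parameter at 47°S:
f = 2Ω sin φ = 2 × 7.29×10⁻⁵ × sin 47° = 1.07×10⁻⁴ s⁻¹
Geostrophic balance rearranged: |∂P/∂n| = f ρ V_g
|∂P/∂n| = 1.07×10⁻⁴ × 1.09 × 16.0 = 1.86×10⁻³ Pa/m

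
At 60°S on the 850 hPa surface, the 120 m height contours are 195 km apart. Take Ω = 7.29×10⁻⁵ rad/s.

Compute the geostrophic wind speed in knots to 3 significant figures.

92.9 knots

Coriolis parameter at 60°S:
f = 2Ω sin φ = 2 × 7.29×10⁻⁵ × sin 60° = 1.26×10⁻⁴ s⁻¹
Height gradient: |∂Z/∂n| = 120 m / 195000 m = 6.15×10⁻⁴
On a pressure surface, geostrophic balance gives V_g = (g/f)|∂Z/∂n|:
V_g = 9.81 × 6.15×10⁻⁴ / 1.26×10⁻⁴ = 47.8 m/s
Converting: 47.8 m/s × 1.944 = 92.9 knots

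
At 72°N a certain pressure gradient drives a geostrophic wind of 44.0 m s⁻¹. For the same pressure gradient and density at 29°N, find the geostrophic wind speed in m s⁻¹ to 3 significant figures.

86.3 m s⁻¹

With the same pressure gradient and density, V_g ∝ 1/f ∝ 1/sin φ.
V₂ = V₁ · sin φ₁ / sin φ₂ = 44.0 × sin 72° / sin 29°
V₂ = 44.0 × 0.9511/0.4848 = 86.3 m s⁻¹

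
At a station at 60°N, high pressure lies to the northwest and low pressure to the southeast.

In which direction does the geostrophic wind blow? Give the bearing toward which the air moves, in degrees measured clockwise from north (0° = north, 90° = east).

The pressure-gradient force points toward the southeast (bearing 135°).
Geostrophic balance: in the Northern Hemisphere the Coriolis force deflects motion to the right, so the geostrophic wind blows 90° to the right of the pressure-gradient force (low pressure on the left).
Rotating 135° by 90° clockwise gives 225° — the wind blows toward the southwest.

225°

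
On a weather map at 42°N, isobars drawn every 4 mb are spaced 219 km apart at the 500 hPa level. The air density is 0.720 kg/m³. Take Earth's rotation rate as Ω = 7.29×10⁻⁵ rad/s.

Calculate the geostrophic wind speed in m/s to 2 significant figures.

26 m/s

Coriolis parameter at 42°N:
f = 2Ω sin φ = 2 × 7.29×10⁻⁵ × sin 42° = 9.76×10⁻⁵ s⁻¹
Pressure gradient: |∂P/∂n| = 400 Pa / 219000 m = 1.83×10⁻³ Pa/m
Geostrophic balance (pressure-gradient force = Coriolis force):
V_g = (1/(fρ)) |∂P/∂n| = 1.83×10⁻³ / (9.76×10⁻⁵ × 0.720) = 26.0 m/s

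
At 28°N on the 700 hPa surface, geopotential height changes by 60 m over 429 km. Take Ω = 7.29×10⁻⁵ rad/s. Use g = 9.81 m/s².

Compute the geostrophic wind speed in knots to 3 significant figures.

39.0 knots

Coriolis parameter at 28°N:
f = 2Ω sin φ = 2 × 7.29×10⁻⁵ × sin 28° = 6.84×10⁻⁵ s⁻¹
Height gradient: |∂Z/∂n| = 60 m / 429000 m = 1.40×10⁻⁴
On a pressure surface, geostrophic balance gives V_g = (g/f)|∂Z/∂n|:
V_g = 9.81 × 1.40×10⁻⁴ / 6.84×10⁻⁵ = 20.0 m/s
Converting: 20.0 m/s × 1.944 = 39.0 knots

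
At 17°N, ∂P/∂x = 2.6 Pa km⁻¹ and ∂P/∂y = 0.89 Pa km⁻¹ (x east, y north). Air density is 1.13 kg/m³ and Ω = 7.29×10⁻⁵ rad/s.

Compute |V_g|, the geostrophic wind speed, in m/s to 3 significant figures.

Coriolis parameter at 17°N:
f = 2Ω sin φ = 2 × 7.29×10⁻⁵ × sin 17° = 4.26×10⁻⁵ s⁻¹
Component geostrophic relations (x east, y north):
u_g = −(1/(fρ)) ∂P/∂y,  v_g = (1/(fρ)) ∂P/∂x
u_g = −(0.89×10⁻³)/(4.26×10⁻⁵ × 1.13) = −18.5 m/s;  v_g = (2.6×10⁻³)/(4.26×10⁻⁵ × 1.13) = 54.0 m/s
|V_g| = √(u_g² + v_g²) = 57.1 m/s

57.1 m/s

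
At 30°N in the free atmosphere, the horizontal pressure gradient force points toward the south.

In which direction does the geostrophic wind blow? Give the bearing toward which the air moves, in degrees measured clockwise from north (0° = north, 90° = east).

The pressure-gradient force points toward the south (bearing 180°).
Geostrophic balance: in the Northern Hemisphere the Coriolis force deflects motion to the right, so the geostrophic wind blows 90° to the right of the pressure-gradient force (low pressure on the left).
Rotating 180° by 90° clockwise gives 270° — the wind blows toward the west.

270°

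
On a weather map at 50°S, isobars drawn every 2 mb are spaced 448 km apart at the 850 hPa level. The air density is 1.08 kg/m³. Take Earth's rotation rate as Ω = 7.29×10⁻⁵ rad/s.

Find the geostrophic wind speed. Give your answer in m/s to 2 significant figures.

Coriolis parameter at 50°S:
f = 2Ω sin φ = 2 × 7.29×10⁻⁵ × sin 50° = 1.12×10⁻⁴ s⁻¹
Pressure gradient: |∂P/∂n| = 200 Pa / 448000 m = 4.46×10⁻⁴ Pa/m
Geostrophic balance (pressure-gradient force = Coriolis force):
V_g = (1/(fρ)) |∂P/∂n| = 4.46×10⁻⁴ / (1.12×10⁻⁴ × 1.08) = 3.70 m/s

3.7 m/s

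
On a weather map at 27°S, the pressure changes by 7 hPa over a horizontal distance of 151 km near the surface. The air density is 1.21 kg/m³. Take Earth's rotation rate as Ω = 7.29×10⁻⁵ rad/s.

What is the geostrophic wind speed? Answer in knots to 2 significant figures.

Coriolis parameter at 27°S:
f = 2Ω sin φ = 2 × 7.29×10⁻⁵ × sin 27° = 6.62×10⁻⁵ s⁻¹
Pressure gradient: |∂P/∂n| = 700 Pa / 151000 m = 4.64×10⁻³ Pa/m
Geostrophic balance (pressure-gradient force = Coriolis force):
V_g = (1/(fρ)) |∂P/∂n| = 4.64×10⁻³ / (6.62×10⁻⁵ × 1.21) = 57.9 m/s
Converting: 57.9 m/s × 1.944 = 110 knots

110 knots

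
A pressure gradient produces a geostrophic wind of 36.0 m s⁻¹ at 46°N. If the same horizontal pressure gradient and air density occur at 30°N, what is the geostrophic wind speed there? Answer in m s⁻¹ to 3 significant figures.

With the same pressure gradient and density, V_g ∝ 1/f ∝ 1/sin φ.
V₂ = V₁ · sin φ₁ / sin φ₂ = 36.0 × sin 46° / sin 30°
V₂ = 36.0 × 0.7193/0.5000 = 51.8 m s⁻¹

51.8 m s⁻¹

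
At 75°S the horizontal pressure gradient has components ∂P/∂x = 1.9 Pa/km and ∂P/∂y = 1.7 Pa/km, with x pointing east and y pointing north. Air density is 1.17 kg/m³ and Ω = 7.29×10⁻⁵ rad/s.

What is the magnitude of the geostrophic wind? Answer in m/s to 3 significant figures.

Coriolis parameter at 75°S:
f = 2Ω sin φ = 2 × 7.29×10⁻⁵ × sin 75° = 1.41×10⁻⁴ s⁻¹
In the Southern Hemisphere f is negative: f = −1.41×10⁻⁴ s⁻¹.
Component geostrophic relations (x east, y north):
u_g = −(1/(fρ)) ∂P/∂y,  v_g = (1/(fρ)) ∂P/∂x
u_g = −(1.7×10⁻³)/(−1.41×10⁻⁴ × 1.17) = 10.3 m/s;  v_g = (1.9×10⁻³)/(−1.41×10⁻⁴ × 1.17) = −11.5 m/s
|V_g| = √(u_g² + v_g²) = 15.5 m/s

15.5 m/s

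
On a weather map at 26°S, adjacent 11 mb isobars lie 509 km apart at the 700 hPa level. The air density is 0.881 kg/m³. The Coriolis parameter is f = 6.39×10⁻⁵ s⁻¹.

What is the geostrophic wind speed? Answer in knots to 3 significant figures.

74.6 knots

Pressure gradient: |∂P/∂n| = 1100 Pa / 509000 m = 2.16×10⁻³ Pa/m
Geostrophic balance (pressure-gradient force = Coriolis force):
V_g = (1/(fρ)) |∂P/∂n| = 2.16×10⁻³ / (6.39×10⁻⁵ × 0.881) = 38.4 m/s
Converting: 38.4 m/s × 1.944 = 74.6 knots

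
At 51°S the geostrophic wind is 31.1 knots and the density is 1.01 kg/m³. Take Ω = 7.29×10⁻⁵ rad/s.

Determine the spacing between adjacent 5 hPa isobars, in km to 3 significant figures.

273 km

Coriolis parameter at 51°S:
f = 2Ω sin φ = 2 × 7.29×10⁻⁵ × sin 51° = 1.13×10⁻⁴ s⁻¹
Wind speed in SI: 31.1 knots = 16.0 m/s
Geostrophic balance rearranged: |∂P/∂n| = f ρ V_g
|∂P/∂n| = 1.13×10⁻⁴ × 1.01 × 16.0 = 1.83×10⁻³ Pa/m
Isobar spacing: Δn = ΔP/|∂P/∂n| = 500 Pa / 1.83×10⁻³ Pa/m = 273080 m ≈ 273 km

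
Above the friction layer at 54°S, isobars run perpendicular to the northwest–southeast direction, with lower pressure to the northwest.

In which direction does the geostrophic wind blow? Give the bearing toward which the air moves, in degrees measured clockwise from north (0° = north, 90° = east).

225°

The pressure-gradient force points toward the northwest (bearing 315°).
Geostrophic balance: in the Southern Hemisphere the Coriolis force deflects motion to the left, so the geostrophic wind blows 90° to the left of the pressure-gradient force (low pressure on the right).
Rotating 315° by 90° counterclockwise gives 225° — the wind blows toward the southwest.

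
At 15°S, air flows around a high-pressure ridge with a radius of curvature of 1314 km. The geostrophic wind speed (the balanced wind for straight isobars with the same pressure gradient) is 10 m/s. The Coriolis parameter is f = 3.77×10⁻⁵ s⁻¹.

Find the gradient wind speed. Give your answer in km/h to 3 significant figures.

Around a high, pressure-gradient force acts outward with centrifugal, so Coriolis balances both:
fV = (1/ρ)|∂P/∂n| + V²/R  →  V² − fR·V + fR·V_g = 0
With fR = 3.77×10⁻⁵ × 1314×10³ m = 49.5 m/s:
V = [fR − √((fR)² − 4 fR V_g)]/2 = [49.5 − √(49.5² − 4×49.5×10)]/2 = 13.9 m/s
Supergeostrophic (V > V_g = 10 m/s), as expected around a high.
Converting: 13.9 m/s × 3.6 = 50.0 km/h

50.0 km/h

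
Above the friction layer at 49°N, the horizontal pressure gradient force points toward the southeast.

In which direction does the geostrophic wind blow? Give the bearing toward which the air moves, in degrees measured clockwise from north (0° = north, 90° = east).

The pressure-gradient force points toward the southeast (bearing 135°).
Geostrophic balance: in the Northern Hemisphere the Coriolis force deflects motion to the right, so the geostrophic wind blows 90° to the right of the pressure-gradient force (low pressure on the left).
Rotating 135° by 90° clockwise gives 225° — the wind blows toward the southwest.

225°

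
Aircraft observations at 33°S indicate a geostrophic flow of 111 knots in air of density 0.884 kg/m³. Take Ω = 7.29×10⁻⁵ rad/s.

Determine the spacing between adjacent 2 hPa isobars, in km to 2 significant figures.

50 km

Coriolis parameter at 33°S:
f = 2Ω sin φ = 2 × 7.29×10⁻⁵ × sin 33° = 7.94×10⁻⁵ s⁻¹
Wind speed in SI: 111 knots = 57.1 m/s
Geostrophic balance rearranged: |∂P/∂n| = f ρ V_g
|∂P/∂n| = 7.94×10⁻⁵ × 0.884 × 57.1 = 4.01×10⁻³ Pa/m
Isobar spacing: Δn = ΔP/|∂P/∂n| = 200 Pa / 4.01×10⁻³ Pa/m = 49894 m ≈ 50 km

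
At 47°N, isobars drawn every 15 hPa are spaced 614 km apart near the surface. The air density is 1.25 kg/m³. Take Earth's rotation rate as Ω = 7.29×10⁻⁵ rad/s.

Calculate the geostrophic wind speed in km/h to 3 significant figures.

Coriolis parameter at 47°N:
f = 2Ω sin φ = 2 × 7.29×10⁻⁵ × sin 47° = 1.07×10⁻⁴ s⁻¹
Pressure gradient: |∂P/∂n| = 1500 Pa / 614000 m = 2.44×10⁻³ Pa/m
Geostrophic balance (pressure-gradient force = Coriolis force):
V_g = (1/(fρ)) |∂P/∂n| = 2.44×10⁻³ / (1.07×10⁻⁴ × 1.25) = 18.3 m/s
Converting: 18.3 m/s × 3.6 = 66.0 km/h

66.0 km/h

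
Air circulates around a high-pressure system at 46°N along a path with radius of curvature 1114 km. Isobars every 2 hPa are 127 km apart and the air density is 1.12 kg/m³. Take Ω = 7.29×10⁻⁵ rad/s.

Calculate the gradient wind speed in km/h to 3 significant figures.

Coriolis parameter at 46°N:
f = 2Ω sin φ = 2 × 7.29×10⁻⁵ × sin 46° = 1.05×10⁻⁴ s⁻¹
Pressure gradient: |∂P/∂n| = 200 Pa / 127000 m = 1.57×10⁻³ Pa/m
Geostrophic speed: V_g = |∂P/∂n|/(fρ) = 1.57×10⁻³/(1.05×10⁻⁴ × 1.12) = 13.4 m/s
Around a high, pressure-gradient force acts outward with centrifugal, so Coriolis balances both:
fV = (1/ρ)|∂P/∂n| + V²/R  →  V² − fR·V + fR·V_g = 0
With fR = 1.05×10⁻⁴ × 1114×10³ m = 117 m/s:
V = [fR − √((fR)² − 4 fR V_g)]/2 = [117 − √(117² − 4×117×13.4)]/2 = 15.4 m/s
Supergeostrophic (V > V_g = 13.4 m/s), as expected around a high.
Converting: 15.4 m/s × 3.6 = 55.6 km/h

55.6 km/h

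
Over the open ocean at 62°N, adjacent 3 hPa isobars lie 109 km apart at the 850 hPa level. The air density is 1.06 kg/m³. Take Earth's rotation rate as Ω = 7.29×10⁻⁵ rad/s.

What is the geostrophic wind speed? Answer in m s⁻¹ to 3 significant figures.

Coriolis parameter at 62°N:
f = 2Ω sin φ = 2 × 7.29×10⁻⁵ × sin 62° = 1.29×10⁻⁴ s⁻¹
Pressure gradient: |∂P/∂n| = 300 Pa / 109000 m = 2.75×10⁻³ Pa/m
Geostrophic balance (pressure-gradient force = Coriolis force):
V_g = (1/(fρ)) |∂P/∂n| = 2.75×10⁻³ / (1.29×10⁻⁴ × 1.06) = 20.2 m/s

20.2 m s⁻¹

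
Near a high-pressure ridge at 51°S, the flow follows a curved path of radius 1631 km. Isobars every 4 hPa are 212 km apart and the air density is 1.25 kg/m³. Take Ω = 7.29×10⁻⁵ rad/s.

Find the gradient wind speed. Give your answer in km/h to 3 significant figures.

52.0 km/h

Coriolis parameter at 51°S:
f = 2Ω sin φ = 2 × 7.29×10⁻⁵ × sin 51° = 1.13×10⁻⁴ s⁻¹
Pressure gradient: |∂P/∂n| = 400 Pa / 212000 m = 1.89×10⁻³ Pa/m
Geostrophic speed: V_g = |∂P/∂n|/(fρ) = 1.89×10⁻³/(1.13×10⁻⁴ × 1.25) = 13.3 m/s
Around a high, pressure-gradient force acts outward with centrifugal, so Coriolis balances both:
fV = (1/ρ)|∂P/∂n| + V²/R  →  V² − fR·V + fR·V_g = 0
With fR = 1.13×10⁻⁴ × 1631×10³ m = 185 m/s:
V = [fR − √((fR)² − 4 fR V_g)]/2 = [185 − √(185² − 4×185×13.3)]/2 = 14.5 m/s
Supergeostrophic (V > V_g = 13.3 m/s), as expected around a high.
Converting: 14.5 m/s × 3.6 = 52.0 km/h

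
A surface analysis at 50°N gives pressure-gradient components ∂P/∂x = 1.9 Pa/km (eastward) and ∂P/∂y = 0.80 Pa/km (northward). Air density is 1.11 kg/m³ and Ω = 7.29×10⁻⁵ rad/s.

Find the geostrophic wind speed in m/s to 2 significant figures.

Coriolis parameter at 50°N:
f = 2Ω sin φ = 2 × 7.29×10⁻⁵ × sin 50° = 1.12×10⁻⁴ s⁻¹
Component geostrophic relations (x east, y north):
u_g = −(1/(fρ)) ∂P/∂y,  v_g = (1/(fρ)) ∂P/∂x
u_g = −(0.80×10⁻³)/(1.12×10⁻⁴ × 1.11) = −6.45 m/s;  v_g = (1.9×10⁻³)/(1.12×10⁻⁴ × 1.11) = 15.3 m/s
|V_g| = √(u_g² + v_g²) = 16.6 m/s

17 m/s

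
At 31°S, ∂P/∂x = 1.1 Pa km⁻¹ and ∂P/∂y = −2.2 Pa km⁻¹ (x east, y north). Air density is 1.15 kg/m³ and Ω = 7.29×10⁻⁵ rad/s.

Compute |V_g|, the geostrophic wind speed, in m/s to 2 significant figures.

Coriolis parameter at 31°S:
f = 2Ω sin φ = 2 × 7.29×10⁻⁵ × sin 31° = 7.51×10⁻⁵ s⁻¹
In the Southern Hemisphere f is negative: f = −7.51×10⁻⁵ s⁻¹.
Component geostrophic relations (x east, y north):
u_g = −(1/(fρ)) ∂P/∂y,  v_g = (1/(fρ)) ∂P/∂x
u_g = −(−2.2×10⁻³)/(−7.51×10⁻⁵ × 1.15) = −25.5 m/s;  v_g = (1.1×10⁻³)/(−7.51×10⁻⁵ × 1.15) = −12.7 m/s
|V_g| = √(u_g² + v_g²) = 28.5 m/s

28 m/s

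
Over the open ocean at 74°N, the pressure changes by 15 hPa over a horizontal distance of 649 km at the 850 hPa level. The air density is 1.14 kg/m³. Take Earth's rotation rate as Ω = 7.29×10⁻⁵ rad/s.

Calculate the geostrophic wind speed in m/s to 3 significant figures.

Coriolis parameter at 74°N:
f = 2Ω sin φ = 2 × 7.29×10⁻⁵ × sin 74° = 1.40×10⁻⁴ s⁻¹
Pressure gradient: |∂P/∂n| = 1500 Pa / 649000 m = 2.31×10⁻³ Pa/m
Geostrophic balance (pressure-gradient force = Coriolis force):
V_g = (1/(fρ)) |∂P/∂n| = 2.31×10⁻³ / (1.40×10⁻⁴ × 1.14) = 14.5 m/s

14.5 m/s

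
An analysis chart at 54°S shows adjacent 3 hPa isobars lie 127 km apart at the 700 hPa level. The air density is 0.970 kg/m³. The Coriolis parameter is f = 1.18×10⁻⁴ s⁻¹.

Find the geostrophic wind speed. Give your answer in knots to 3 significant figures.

40.1 knots

Pressure gradient: |∂P/∂n| = 300 Pa / 127000 m = 2.36×10⁻³ Pa/m
Geostrophic balance (pressure-gradient force = Coriolis force):
V_g = (1/(fρ)) |∂P/∂n| = 2.36×10⁻³ / (1.18×10⁻⁴ × 0.970) = 20.6 m/s
Converting: 20.6 m/s × 1.944 = 40.1 knots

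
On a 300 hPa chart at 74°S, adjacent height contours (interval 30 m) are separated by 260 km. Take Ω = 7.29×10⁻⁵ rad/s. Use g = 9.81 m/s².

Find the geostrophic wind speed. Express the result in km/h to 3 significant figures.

Coriolis parameter at 74°S:
f = 2Ω sin φ = 2 × 7.29×10⁻⁵ × sin 74° = 1.40×10⁻⁴ s⁻¹
Height gradient: |∂Z/∂n| = 30 m / 260000 m = 1.15×10⁻⁴
On a pressure surface, geostrophic balance gives V_g = (g/f)|∂Z/∂n|:
V_g = 9.81 × 1.15×10⁻⁴ / 1.40×10⁻⁴ = 8.08 m/s
Converting: 8.08 m/s × 3.6 = 29.1 km/h

29.1 km/h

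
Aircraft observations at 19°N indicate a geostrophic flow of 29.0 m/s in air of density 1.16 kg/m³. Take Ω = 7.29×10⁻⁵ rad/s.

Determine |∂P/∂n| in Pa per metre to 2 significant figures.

Coriolis parameter at 19°N:
f = 2Ω sin φ = 2 × 7.29×10⁻⁵ × sin 19° = 4.75×10⁻⁵ s⁻¹
Geostrophic balance rearranged: |∂P/∂n| = f ρ V_g
|∂P/∂n| = 4.75×10⁻⁵ × 1.16 × 29.0 = 1.60×10⁻³ Pa/m

1.6×10⁻³ Pa/m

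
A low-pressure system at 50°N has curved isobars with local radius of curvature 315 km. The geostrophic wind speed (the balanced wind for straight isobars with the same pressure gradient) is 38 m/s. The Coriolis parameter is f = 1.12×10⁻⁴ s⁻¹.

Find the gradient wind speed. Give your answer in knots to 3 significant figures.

44.7 knots

Around a low, centrifugal force acts outward with Coriolis, so pressure-gradient force balances both:
(1/ρ)|∂P/∂n| = fV + V²/R  →  V² + fR·V − fR·V_g = 0
With fR = 1.12×10⁻⁴ × 315×10³ m = 35.3 m/s:
V = [−fR + √((fR)² + 4 fR V_g)]/2 = [−35.3 + √(35.3² + 4×35.3×38)]/2 = 23 m/s
Subgeostrophic (V < V_g = 38 m/s), as expected around a low.
Converting: 23 m/s × 1.944 = 44.7 knots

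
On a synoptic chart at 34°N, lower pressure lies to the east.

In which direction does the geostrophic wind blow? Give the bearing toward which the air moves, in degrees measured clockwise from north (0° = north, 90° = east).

The pressure-gradient force points toward the east (bearing 090°).
Geostrophic balance: in the Northern Hemisphere the Coriolis force deflects motion to the right, so the geostrophic wind blows 90° to the right of the pressure-gradient force (low pressure on the left).
Rotating 090° by 90° clockwise gives 180° — the wind blows toward the south.

180°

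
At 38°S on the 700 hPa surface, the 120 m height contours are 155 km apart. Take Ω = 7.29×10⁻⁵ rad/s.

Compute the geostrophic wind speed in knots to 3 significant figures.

164 knots

Coriolis parameter at 38°S:
f = 2Ω sin φ = 2 × 7.29×10⁻⁵ × sin 38° = 8.98×10⁻⁵ s⁻¹
Height gradient: |∂Z/∂n| = 120 m / 155000 m = 7.74×10⁻⁴
On a pressure surface, geostrophic balance gives V_g = (g/f)|∂Z/∂n|:
V_g = 9.81 × 7.74×10⁻⁴ / 8.98×10⁻⁵ = 84.6 m/s
Converting: 84.6 m/s × 1.944 = 164 knots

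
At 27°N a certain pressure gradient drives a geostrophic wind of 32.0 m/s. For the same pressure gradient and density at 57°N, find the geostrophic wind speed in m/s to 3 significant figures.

With the same pressure gradient and density, V_g ∝ 1/f ∝ 1/sin φ.
V₂ = V₁ · sin φ₁ / sin φ₂ = 32.0 × sin 27° / sin 57°
V₂ = 32.0 × 0.4540/0.8387 = 17.3 m/s

17.3 m/s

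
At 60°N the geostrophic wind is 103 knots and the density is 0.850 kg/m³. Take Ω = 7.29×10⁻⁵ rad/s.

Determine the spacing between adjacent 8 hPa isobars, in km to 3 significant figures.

Coriolis parameter at 60°N:
f = 2Ω sin φ = 2 × 7.29×10⁻⁵ × sin 60° = 1.26×10⁻⁴ s⁻¹
Wind speed in SI: 103 knots = 53.0 m/s
Geostrophic balance rearranged: |∂P/∂n| = f ρ V_g
|∂P/∂n| = 1.26×10⁻⁴ × 0.850 × 53.0 = 5.69×10⁻³ Pa/m
Isobar spacing: Δn = ΔP/|∂P/∂n| = 800 Pa / 5.69×10⁻³ Pa/m = 140672 m ≈ 141 km

141 km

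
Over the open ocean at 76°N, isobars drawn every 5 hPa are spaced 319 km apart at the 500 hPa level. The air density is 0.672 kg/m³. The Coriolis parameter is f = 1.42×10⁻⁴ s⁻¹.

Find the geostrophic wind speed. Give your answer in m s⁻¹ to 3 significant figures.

16.4 m s⁻¹

Pressure gradient: |∂P/∂n| = 500 Pa / 319000 m = 1.57×10⁻³ Pa/m
Geostrophic balance (pressure-gradient force = Coriolis force):
V_g = (1/(fρ)) |∂P/∂n| = 1.57×10⁻³ / (1.42×10⁻⁴ × 0.672) = 16.4 m/s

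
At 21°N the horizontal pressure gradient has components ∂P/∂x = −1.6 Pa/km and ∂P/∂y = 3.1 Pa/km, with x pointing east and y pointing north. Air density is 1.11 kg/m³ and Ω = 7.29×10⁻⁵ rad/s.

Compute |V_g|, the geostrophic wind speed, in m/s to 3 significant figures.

60.1 m/s

Coriolis parameter at 21°N:
f = 2Ω sin φ = 2 × 7.29×10⁻⁵ × sin 21° = 5.23×10⁻⁵ s⁻¹
Component geostrophic relations (x east, y north):
u_g = −(1/(fρ)) ∂P/∂y,  v_g = (1/(fρ)) ∂P/∂x
u_g = −(3.1×10⁻³)/(5.23×10⁻⁵ × 1.11) = −53.5 m/s;  v_g = (−1.6×10⁻³)/(5.23×10⁻⁵ × 1.11) = −27.6 m/s
|V_g| = √(u_g² + v_g²) = 60.1 m/s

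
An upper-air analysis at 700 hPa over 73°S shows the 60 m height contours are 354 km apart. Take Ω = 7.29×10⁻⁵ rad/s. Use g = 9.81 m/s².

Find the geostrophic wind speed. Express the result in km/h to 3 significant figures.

Coriolis parameter at 73°S:
f = 2Ω sin φ = 2 × 7.29×10⁻⁵ × sin 73° = 1.39×10⁻⁴ s⁻¹
Height gradient: |∂Z/∂n| = 60 m / 354000 m = 1.69×10⁻⁴
On a pressure surface, geostrophic balance gives V_g = (g/f)|∂Z/∂n|:
V_g = 9.81 × 1.69×10⁻⁴ / 1.39×10⁻⁴ = 11.9 m/s
Converting: 11.9 m/s × 3.6 = 42.9 km/h

42.9 km/h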